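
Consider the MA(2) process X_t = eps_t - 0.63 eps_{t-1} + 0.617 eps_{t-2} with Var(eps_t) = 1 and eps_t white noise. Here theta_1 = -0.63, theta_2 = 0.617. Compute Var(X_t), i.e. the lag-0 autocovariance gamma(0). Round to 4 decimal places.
\gamma(0) = 1.7776

For an MA(q) process X_t = eps_t + sum_i theta_i eps_{t-i} with
Var(eps_t) = sigma^2, the variance is
  gamma(0) = sigma^2 * (1 + sum_i theta_i^2).
  sum_i theta_i^2 = (-0.63)^2 + (0.617)^2 = 0.3969 + 0.380689 = 0.777589.
  gamma(0) = 1 * (1 + 0.777589) = 1 * 1.777589 = 1.777589, which rounds to 1.7776.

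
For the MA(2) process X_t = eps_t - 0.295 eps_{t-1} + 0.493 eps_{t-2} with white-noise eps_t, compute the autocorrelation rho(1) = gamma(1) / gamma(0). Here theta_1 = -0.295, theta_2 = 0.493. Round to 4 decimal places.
\rho(1) = -0.3311

For an MA(q) process with theta_0 = 1, the autocovariance is
  gamma(k) = sigma^2 * sum_{i=0..q-k} theta_i * theta_{i+k},
and rho(k) = gamma(k) / gamma(0). Sigma^2 cancels.
  numerator   = (1)*(-0.295) + (-0.295)*(0.493) = -0.440435.
  denominator = (1)^2 + (-0.295)^2 + (0.493)^2 = 1.330074.
  rho(1) = -0.440435 / 1.330074 = -0.3311.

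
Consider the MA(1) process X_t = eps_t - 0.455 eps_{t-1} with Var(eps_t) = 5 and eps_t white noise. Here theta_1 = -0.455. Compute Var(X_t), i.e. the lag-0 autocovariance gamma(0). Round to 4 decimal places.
\gamma(0) = 6.0351

For an MA(q) process X_t = eps_t + sum_i theta_i eps_{t-i} with
Var(eps_t) = sigma^2, the variance is
  gamma(0) = sigma^2 * (1 + sum_i theta_i^2).
  sum_i theta_i^2 = (-0.455)^2 = 0.207025.
  gamma(0) = 5 * (1 + 0.207025) = 5 * 1.207025 = 6.035125, which rounds to 6.0351.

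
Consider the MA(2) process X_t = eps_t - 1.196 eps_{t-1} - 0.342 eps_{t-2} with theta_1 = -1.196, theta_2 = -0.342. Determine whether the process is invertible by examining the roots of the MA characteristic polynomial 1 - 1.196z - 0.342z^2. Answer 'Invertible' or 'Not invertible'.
\text{Not invertible}

The MA(q) characteristic polynomial is P(z) = 1 - 1.196z - 0.342z^2.
Invertibility requires all roots to lie outside the unit circle, i.e. |z| > 1 for every root.
Set 1 + (-1.196) z + (-0.342) z^2 = 0, i.e. a z^2 + b z + c = 0 with a = -0.342, b = -1.196, c = 1.
Discriminant D = b^2 - 4ac = (-1.196)^2 - 4*(-0.342)*1 = 1.430416 - (-1.368) = 2.798416.
D >= 0, so the roots are real: z = (-b +/- sqrt(D)) / (2a) = (1.196 +/- 1.672847) / (-0.684).
  z_1 = (1.196 + 1.672847) / (-0.684) = -4.1942,   |z_1| = 4.1942.
  z_2 = (1.196 - 1.672847) / (-0.684) = 0.6971,   |z_2| = 0.6971.
Moduli of all roots: 4.1942, 0.6971.
All moduli strictly greater than 1? No.
Verdict: Not invertible.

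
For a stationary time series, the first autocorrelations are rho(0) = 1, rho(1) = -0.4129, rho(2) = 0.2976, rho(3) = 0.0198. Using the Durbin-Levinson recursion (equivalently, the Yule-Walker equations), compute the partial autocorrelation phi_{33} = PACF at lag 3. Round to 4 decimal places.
\phi_{33} = 0.2310

The PACF at lag k is phi_{kk}, the last component of the solution
to the Yule-Walker system G_k phi = r_k where
  (G_k)_{ij} = rho(|i - j|), (r_k)_i = rho(i), i,j = 1..k.
Equivalently, Durbin-Levinson gives phi_{kk} iteratively:
  phi_{11} = rho(1)
  phi_{kk} = [rho(k) - sum_{j=1..k-1} phi_{k-1,j} rho(k-j)]
            / [1 - sum_{j=1..k-1} phi_{k-1,j} rho(j)],
  phi_{k,j} = phi_{k-1,j} - phi_{kk} phi_{k-1,k-j},  j = 1..k-1.
Step k = 1:
  phi_11 = rho(1) = -0.4129.
Step k = 2:
  phi_22 = [rho(2) - phi_11 rho(1)] / [1 - phi_11 rho(1)] = [0.2976 - (-0.4129)(-0.4129)] / [1 - (-0.4129)(-0.4129)]
         = 0.12711359 / 0.82951359 = 0.153239.
  Update: phi_21 = phi_11 - phi_22 phi_11 = -0.4129 - (0.153239)(-0.4129) = -0.349628.
Step k = 3:
  phi_33 = [rho(3) - phi_21 rho(2) - phi_22 rho(1)] / [1 - phi_21 rho(1) - phi_22 rho(2)]
    numerator   = 0.0198 - (-0.349628)(0.2976) - (0.153239)(-0.4129) = 0.18712148
    denominator = 1 - (-0.349628)(-0.4129) - (0.153239)(0.2976) = 0.81003487
  phi_33 = 0.18712148 / 0.81003487 = 0.231.
Therefore phi_{33} = 0.2310.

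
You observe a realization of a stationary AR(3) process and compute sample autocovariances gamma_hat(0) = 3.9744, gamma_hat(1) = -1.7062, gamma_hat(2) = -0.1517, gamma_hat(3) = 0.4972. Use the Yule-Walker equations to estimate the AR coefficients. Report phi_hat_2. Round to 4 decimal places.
\hat\phi_{2} = -0.2820

The Yule-Walker equations for an AR(p) process read, in matrix form,
  Gamma_p phi = r_p,   with   (Gamma_p)_{ij} = gamma(|i - j|),
                       (r_p)_i = gamma(i),   i,j = 1..p.
Substitute the sample gammas (Toeplitz matrix and right-hand side of size 3):
  Gamma_p = [[3.9744, -1.7062, -0.1517], [-1.7062, 3.9744, -1.7062], [-0.1517, -1.7062, 3.9744]]
  r_p     = [-1.7062, -0.1517, 0.4972]
Written out (R1..R3):
  (R1) 3.9744 phi_1 - 1.7062 phi_2 - 0.1517 phi_3 = -1.7062
  (R2) -1.7062 phi_1 + 3.9744 phi_2 - 1.7062 phi_3 = -0.1517
  (R3) -0.1517 phi_1 - 1.7062 phi_2 + 3.9744 phi_3 = 0.4972
Gaussian elimination:
  R2 <- R2 - (-1.7062/3.9744) R1 = R2 - (-0.429298) R1:  3.241933 phi_2 - 1.771324 phi_3 = -0.884167
  R3 <- R3 - (-0.1517/3.9744) R1 = R3 - (-0.038169) R1:  -1.771324 phi_2 + 3.96861 phi_3 = 0.432076
  R3 <- R3 - (-1.771324/3.241933) R2 = R3 - (-0.546379) R2:  3.000795 phi_3 = -0.051015
Back-substitution:
  phi_hat_3 = -0.051015 / 3.000795 = -0.017001
  phi_hat_2 = (-0.884167 - (-1.771324)(-0.017001)) / 3.241933 = -0.282017
  phi_hat_1 = (-1.7062 - (-1.7062)(-0.282017) - (-0.1517)(-0.017001)) / 3.9744 = -0.551016
So phi_hat = [-0.5510, -0.2820, -0.0170].
Therefore phi_hat_2 = -0.2820.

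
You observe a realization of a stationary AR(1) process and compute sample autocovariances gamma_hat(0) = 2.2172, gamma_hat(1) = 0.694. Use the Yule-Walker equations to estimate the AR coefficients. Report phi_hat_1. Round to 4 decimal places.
\hat\phi_{1} = 0.3130

The Yule-Walker equations for an AR(p) process read, in matrix form,
  Gamma_p phi = r_p,   with   (Gamma_p)_{ij} = gamma(|i - j|),
                       (r_p)_i = gamma(i),   i,j = 1..p.
Substitute the sample gammas (Toeplitz matrix and right-hand side of size 1):
  Gamma_p = [[2.2172]]
  r_p     = [0.694]
With p = 1 this is the single equation gamma(0) phi_1 = gamma(1):
  phi_hat_1 = gamma(1) / gamma(0) = 0.694 / 2.2172 = 0.3130.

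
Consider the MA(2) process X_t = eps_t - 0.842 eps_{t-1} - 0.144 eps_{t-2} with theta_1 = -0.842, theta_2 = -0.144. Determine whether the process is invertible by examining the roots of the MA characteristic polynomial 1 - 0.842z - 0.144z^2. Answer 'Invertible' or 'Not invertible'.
\text{Invertible}

The MA(q) characteristic polynomial is P(z) = 1 - 0.842z - 0.144z^2.
Invertibility requires all roots to lie outside the unit circle, i.e. |z| > 1 for every root.
Set 1 + (-0.842) z + (-0.144) z^2 = 0, i.e. a z^2 + b z + c = 0 with a = -0.144, b = -0.842, c = 1.
Discriminant D = b^2 - 4ac = (-0.842)^2 - 4*(-0.144)*1 = 0.708964 - (-0.576) = 1.284964.
D >= 0, so the roots are real: z = (-b +/- sqrt(D)) / (2a) = (0.842 +/- 1.133563) / (-0.288).
  z_1 = (0.842 + 1.133563) / (-0.288) = -6.8596,   |z_1| = 6.8596.
  z_2 = (0.842 - 1.133563) / (-0.288) = 1.0124,   |z_2| = 1.0124.
Moduli of all roots: 6.8596, 1.0124.
All moduli strictly greater than 1? Yes.
Verdict: Invertible.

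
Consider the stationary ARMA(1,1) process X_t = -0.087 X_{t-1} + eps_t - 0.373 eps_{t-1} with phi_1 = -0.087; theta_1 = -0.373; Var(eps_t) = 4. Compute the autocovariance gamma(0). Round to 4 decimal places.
\gamma(0) = 4.8529

Multiply the model equation by X_{t-k} and take expectations. With theta_0 = psi_0 = 1 and psi_j the MA(infinity) weights, this gives
  gamma(k) - sum_i phi_i gamma(k-i) = c_k,
  c_k = sigma^2 * sum_{j=k..q} theta_j psi_{j-k}   (c_k = 0 for k > q),
using gamma(-m) = gamma(m).
psi-weights needed (psi_j = theta_j + sum_i phi_i psi_{j-i}):
  psi_1 = theta_1 + phi_1 = -0.373 + (-0.087) = -0.46
Right-hand sides:
  c_0 = sigma^2 (1 + theta_1 psi_1) = 4 * (1 + (-0.373)(-0.46)) = 4 * 1.17158 = 4.68632
  c_1 = sigma^2 theta_1 = 4 * (-0.373) = -1.492
  c_2 = 0
Equations for k = 0 and k = 1 (AR order 1):
  gamma(0) = phi_1 gamma(1) + c_0
  gamma(1) = phi_1 gamma(0) + c_1
Substituting the second into the first: gamma(0) (1 - phi_1^2) = c_0 + phi_1 c_1, so
  gamma(0) = (c_0 + phi_1 c_1) / (1 - phi_1^2) = (4.68632 + (-0.087)(-1.492)) / (1 - (-0.087)^2) = 4.816124 / 0.992431 = 4.852855.
Therefore gamma(0) = 4.8529 (to 4 decimal places).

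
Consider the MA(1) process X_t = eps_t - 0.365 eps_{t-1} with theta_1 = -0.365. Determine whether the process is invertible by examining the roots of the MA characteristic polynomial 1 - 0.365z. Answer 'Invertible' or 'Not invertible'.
\text{Invertible}

The MA(q) characteristic polynomial is P(z) = 1 - 0.365z.
Invertibility requires all roots to lie outside the unit circle, i.e. |z| > 1 for every root.
This is linear in z: 1 + (-0.365) z = 0  =>  z = -1/(-0.365) = 2.739726,  |z| = 2.739726.
Moduli of all roots: 2.7397.
All moduli strictly greater than 1? Yes.
Verdict: Invertible.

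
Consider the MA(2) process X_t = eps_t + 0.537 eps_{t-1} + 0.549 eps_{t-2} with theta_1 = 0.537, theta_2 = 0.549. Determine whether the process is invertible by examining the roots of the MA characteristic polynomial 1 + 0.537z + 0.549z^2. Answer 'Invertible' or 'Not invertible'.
\text{Invertible}

The MA(q) characteristic polynomial is P(z) = 1 + 0.537z + 0.549z^2.
Invertibility requires all roots to lie outside the unit circle, i.e. |z| > 1 for every root.
Set 1 + (0.537) z + (0.549) z^2 = 0, i.e. a z^2 + b z + c = 0 with a = 0.549, b = 0.537, c = 1.
Discriminant D = b^2 - 4ac = (0.537)^2 - 4*(0.549)*1 = 0.288369 - (2.196) = -1.907631.
D < 0, so the roots are the complex-conjugate pair z = (-b +/- i sqrt(-D)) / (2a) = -0.4891 +/- 1.2579i.
For a conjugate pair |z|^2 = z * conj(z) = (product of roots) = c/a = 1/(0.549) = 1.821494, so |z| = sqrt(1.821494) = 1.3496 for both roots.
Moduli of all roots: 1.3496, 1.3496.
All moduli strictly greater than 1? Yes.
Verdict: Invertible.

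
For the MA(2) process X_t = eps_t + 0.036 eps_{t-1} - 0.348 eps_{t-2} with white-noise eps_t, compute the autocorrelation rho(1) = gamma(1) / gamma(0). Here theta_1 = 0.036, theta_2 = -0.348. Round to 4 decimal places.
\rho(1) = 0.0209

For an MA(q) process with theta_0 = 1, the autocovariance is
  gamma(k) = sigma^2 * sum_{i=0..q-k} theta_i * theta_{i+k},
and rho(k) = gamma(k) / gamma(0). Sigma^2 cancels.
  numerator   = (1)*(0.036) + (0.036)*(-0.348) = 0.023472.
  denominator = (1)^2 + (0.036)^2 + (-0.348)^2 = 1.1224.
  rho(1) = 0.023472 / 1.1224 = 0.0209.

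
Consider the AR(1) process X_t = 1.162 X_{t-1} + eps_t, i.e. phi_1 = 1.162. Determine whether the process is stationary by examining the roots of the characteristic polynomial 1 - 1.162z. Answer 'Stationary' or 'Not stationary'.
\text{Not stationary}

The AR(p) characteristic polynomial is P(z) = 1 - 1.162z.
Stationarity requires all roots to lie outside the unit circle, i.e. |z| > 1 for every root.
This is linear in z: 1 + (-1.162) z = 0  =>  z = -1/(-1.162) = 0.860585,  |z| = 0.860585.
Moduli of all roots: 0.8606.
All moduli strictly greater than 1? No.
Verdict: Not stationary.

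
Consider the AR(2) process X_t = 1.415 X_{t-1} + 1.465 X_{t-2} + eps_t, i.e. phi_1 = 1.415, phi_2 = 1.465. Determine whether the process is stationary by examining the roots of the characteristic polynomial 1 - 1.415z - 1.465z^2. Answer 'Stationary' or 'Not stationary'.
\text{Not stationary}

The AR(p) characteristic polynomial is P(z) = 1 - 1.415z - 1.465z^2.
Stationarity requires all roots to lie outside the unit circle, i.e. |z| > 1 for every root.
Set 1 + (-1.415) z + (-1.465) z^2 = 0, i.e. a z^2 + b z + c = 0 with a = -1.465, b = -1.415, c = 1.
Discriminant D = b^2 - 4ac = (-1.415)^2 - 4*(-1.465)*1 = 2.002225 - (-5.86) = 7.862225.
D >= 0, so the roots are real: z = (-b +/- sqrt(D)) / (2a) = (1.415 +/- 2.803966) / (-2.93).
  z_1 = (1.415 + 2.803966) / (-2.93) = -1.4399,   |z_1| = 1.4399.
  z_2 = (1.415 - 2.803966) / (-2.93) = 0.474,   |z_2| = 0.474.
Moduli of all roots: 1.4399, 0.4740.
All moduli strictly greater than 1? No.
Verdict: Not stationary.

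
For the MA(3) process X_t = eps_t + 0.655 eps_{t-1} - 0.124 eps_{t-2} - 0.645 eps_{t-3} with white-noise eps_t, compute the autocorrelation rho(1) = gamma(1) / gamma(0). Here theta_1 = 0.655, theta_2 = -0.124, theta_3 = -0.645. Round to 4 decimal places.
\rho(1) = 0.3514

For an MA(q) process with theta_0 = 1, the autocovariance is
  gamma(k) = sigma^2 * sum_{i=0..q-k} theta_i * theta_{i+k},
and rho(k) = gamma(k) / gamma(0). Sigma^2 cancels.
  numerator   = (1)*(0.655) + (0.655)*(-0.124) + (-0.124)*(-0.645) = 0.65376.
  denominator = (1)^2 + (0.655)^2 + (-0.124)^2 + (-0.645)^2 = 1.860426.
  rho(1) = 0.65376 / 1.860426 = 0.3514.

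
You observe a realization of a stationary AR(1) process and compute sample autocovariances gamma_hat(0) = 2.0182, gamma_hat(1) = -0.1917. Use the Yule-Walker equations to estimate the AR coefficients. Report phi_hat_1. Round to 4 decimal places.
\hat\phi_{1} = -0.0950

The Yule-Walker equations for an AR(p) process read, in matrix form,
  Gamma_p phi = r_p,   with   (Gamma_p)_{ij} = gamma(|i - j|),
                       (r_p)_i = gamma(i),   i,j = 1..p.
Substitute the sample gammas (Toeplitz matrix and right-hand side of size 1):
  Gamma_p = [[2.0182]]
  r_p     = [-0.1917]
With p = 1 this is the single equation gamma(0) phi_1 = gamma(1):
  phi_hat_1 = gamma(1) / gamma(0) = -0.1917 / 2.0182 = -0.0950.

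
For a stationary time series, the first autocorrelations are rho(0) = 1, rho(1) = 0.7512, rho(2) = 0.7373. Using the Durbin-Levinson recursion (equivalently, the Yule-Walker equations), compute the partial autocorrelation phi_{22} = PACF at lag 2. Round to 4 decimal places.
\phi_{22} = 0.3971

The PACF at lag k is phi_{kk}, the last component of the solution
to the Yule-Walker system G_k phi = r_k where
  (G_k)_{ij} = rho(|i - j|), (r_k)_i = rho(i), i,j = 1..k.
Equivalently, Durbin-Levinson gives phi_{kk} iteratively:
  phi_{11} = rho(1)
  phi_{kk} = [rho(k) - sum_{j=1..k-1} phi_{k-1,j} rho(k-j)]
            / [1 - sum_{j=1..k-1} phi_{k-1,j} rho(j)],
  phi_{k,j} = phi_{k-1,j} - phi_{kk} phi_{k-1,k-j},  j = 1..k-1.
Step k = 1:
  phi_11 = rho(1) = 0.7512.
Step k = 2:
  phi_22 = [rho(2) - phi_11 rho(1)] / [1 - phi_11 rho(1)] = [0.7373 - (0.7512)(0.7512)] / [1 - (0.7512)(0.7512)]
         = 0.17299856 / 0.43569856 = 0.3971.
Therefore phi_{22} = 0.3971.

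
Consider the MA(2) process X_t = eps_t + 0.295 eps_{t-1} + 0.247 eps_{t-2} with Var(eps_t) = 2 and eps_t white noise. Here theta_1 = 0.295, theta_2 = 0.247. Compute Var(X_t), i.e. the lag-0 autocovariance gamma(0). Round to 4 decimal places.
\gamma(0) = 2.2961

For an MA(q) process X_t = eps_t + sum_i theta_i eps_{t-i} with
Var(eps_t) = sigma^2, the variance is
  gamma(0) = sigma^2 * (1 + sum_i theta_i^2).
  sum_i theta_i^2 = (0.295)^2 + (0.247)^2 = 0.087025 + 0.061009 = 0.148034.
  gamma(0) = 2 * (1 + 0.148034) = 2 * 1.148034 = 2.296068, which rounds to 2.2961.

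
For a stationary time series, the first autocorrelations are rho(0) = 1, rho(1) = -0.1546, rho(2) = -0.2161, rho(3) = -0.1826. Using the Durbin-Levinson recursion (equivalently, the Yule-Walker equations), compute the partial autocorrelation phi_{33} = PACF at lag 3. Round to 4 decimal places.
\phi_{33} = -0.2859

The PACF at lag k is phi_{kk}, the last component of the solution
to the Yule-Walker system G_k phi = r_k where
  (G_k)_{ij} = rho(|i - j|), (r_k)_i = rho(i), i,j = 1..k.
Equivalently, Durbin-Levinson gives phi_{kk} iteratively:
  phi_{11} = rho(1)
  phi_{kk} = [rho(k) - sum_{j=1..k-1} phi_{k-1,j} rho(k-j)]
            / [1 - sum_{j=1..k-1} phi_{k-1,j} rho(j)],
  phi_{k,j} = phi_{k-1,j} - phi_{kk} phi_{k-1,k-j},  j = 1..k-1.
Step k = 1:
  phi_11 = rho(1) = -0.1546.
Step k = 2:
  phi_22 = [rho(2) - phi_11 rho(1)] / [1 - phi_11 rho(1)] = [-0.2161 - (-0.1546)(-0.1546)] / [1 - (-0.1546)(-0.1546)]
         = -0.24000116 / 0.97609884 = -0.245878.
  Update: phi_21 = phi_11 - phi_22 phi_11 = -0.1546 - (-0.245878)(-0.1546) = -0.192613.
Step k = 3:
  phi_33 = [rho(3) - phi_21 rho(2) - phi_22 rho(1)] / [1 - phi_21 rho(1) - phi_22 rho(2)]
    numerator   = -0.1826 - (-0.192613)(-0.2161) - (-0.245878)(-0.1546) = -0.26223634
    denominator = 1 - (-0.192613)(-0.1546) - (-0.245878)(-0.2161) = 0.91708785
  phi_33 = -0.26223634 / 0.91708785 = -0.2859.
Therefore phi_{33} = -0.2859.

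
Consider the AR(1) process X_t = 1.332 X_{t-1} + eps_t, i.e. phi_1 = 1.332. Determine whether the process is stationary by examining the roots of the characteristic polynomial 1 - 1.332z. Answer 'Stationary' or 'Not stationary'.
\text{Not stationary}

The AR(p) characteristic polynomial is P(z) = 1 - 1.332z.
Stationarity requires all roots to lie outside the unit circle, i.e. |z| > 1 for every root.
This is linear in z: 1 + (-1.332) z = 0  =>  z = -1/(-1.332) = 0.750751,  |z| = 0.750751.
Moduli of all roots: 0.7508.
All moduli strictly greater than 1? No.
Verdict: Not stationary.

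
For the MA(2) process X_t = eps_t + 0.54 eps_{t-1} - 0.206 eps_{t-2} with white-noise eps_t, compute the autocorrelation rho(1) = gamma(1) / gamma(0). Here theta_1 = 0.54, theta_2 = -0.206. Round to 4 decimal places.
\rho(1) = 0.3214

For an MA(q) process with theta_0 = 1, the autocovariance is
  gamma(k) = sigma^2 * sum_{i=0..q-k} theta_i * theta_{i+k},
and rho(k) = gamma(k) / gamma(0). Sigma^2 cancels.
  numerator   = (1)*(0.54) + (0.54)*(-0.206) = 0.42876.
  denominator = (1)^2 + (0.54)^2 + (-0.206)^2 = 1.334036.
  rho(1) = 0.42876 / 1.334036 = 0.3214.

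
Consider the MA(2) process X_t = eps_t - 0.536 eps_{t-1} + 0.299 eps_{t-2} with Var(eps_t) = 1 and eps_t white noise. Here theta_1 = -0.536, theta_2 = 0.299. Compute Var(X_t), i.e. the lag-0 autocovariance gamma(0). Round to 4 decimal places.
\gamma(0) = 1.3767

For an MA(q) process X_t = eps_t + sum_i theta_i eps_{t-i} with
Var(eps_t) = sigma^2, the variance is
  gamma(0) = sigma^2 * (1 + sum_i theta_i^2).
  sum_i theta_i^2 = (-0.536)^2 + (0.299)^2 = 0.287296 + 0.089401 = 0.376697.
  gamma(0) = 1 * (1 + 0.376697) = 1 * 1.376697 = 1.376697, which rounds to 1.3767.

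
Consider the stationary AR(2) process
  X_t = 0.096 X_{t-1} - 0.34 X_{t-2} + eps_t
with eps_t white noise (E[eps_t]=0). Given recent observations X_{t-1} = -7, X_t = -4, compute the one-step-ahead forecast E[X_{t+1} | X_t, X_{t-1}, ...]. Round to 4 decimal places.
E[X_{t+1} \mid \mathcal F_t] = 1.9960

For an AR(p) model X_t = c + sum_i phi_i X_{t-i} + eps_t, the
one-step-ahead conditional mean is
  E[X_{t+1} | X_t, ...] = c + sum_i phi_i X_{t+1-i}.
Substitute known values:
  E[X_{t+1} | ...] = (0.096) * (-4) + (-0.34) * (-7)
                   = 1.9960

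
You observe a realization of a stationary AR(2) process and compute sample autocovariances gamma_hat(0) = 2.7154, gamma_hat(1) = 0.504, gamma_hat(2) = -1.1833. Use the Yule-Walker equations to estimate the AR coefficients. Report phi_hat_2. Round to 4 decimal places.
\hat\phi_{2} = -0.4870

The Yule-Walker equations for an AR(p) process read, in matrix form,
  Gamma_p phi = r_p,   with   (Gamma_p)_{ij} = gamma(|i - j|),
                       (r_p)_i = gamma(i),   i,j = 1..p.
Substitute the sample gammas (Toeplitz matrix and right-hand side of size 2):
  Gamma_p = [[2.7154, 0.504], [0.504, 2.7154]]
  r_p     = [0.504, -1.1833]
Written out:
  2.7154 phi_1 + 0.504 phi_2 = 0.504
  0.504 phi_1 + 2.7154 phi_2 = -1.1833
Solve by Cramer's rule:
  det = gamma(0)^2 - gamma(1)^2 = (2.7154)^2 - (0.504)^2 = 7.37339716 - 0.254016 = 7.11938116
  phi_hat_1 = [gamma(1) gamma(0) - gamma(1) gamma(2)] / det = [(0.504)(2.7154) - (0.504)(-1.1833)] / 7.11938116 = 1.9649448 / 7.11938116 = 0.276
  phi_hat_2 = [gamma(0) gamma(2) - gamma(1)^2] / det = [(2.7154)(-1.1833) - (0.504)^2] / 7.11938116 = -3.46714882 / 7.11938116 = -0.487
So phi_hat = [0.2760, -0.4870].
Therefore phi_hat_2 = -0.4870.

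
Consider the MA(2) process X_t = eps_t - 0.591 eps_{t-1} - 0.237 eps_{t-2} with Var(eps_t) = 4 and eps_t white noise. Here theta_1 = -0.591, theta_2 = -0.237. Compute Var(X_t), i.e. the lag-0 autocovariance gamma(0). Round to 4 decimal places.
\gamma(0) = 5.6218

For an MA(q) process X_t = eps_t + sum_i theta_i eps_{t-i} with
Var(eps_t) = sigma^2, the variance is
  gamma(0) = sigma^2 * (1 + sum_i theta_i^2).
  sum_i theta_i^2 = (-0.591)^2 + (-0.237)^2 = 0.349281 + 0.056169 = 0.40545.
  gamma(0) = 4 * (1 + 0.40545) = 4 * 1.40545 = 5.6218.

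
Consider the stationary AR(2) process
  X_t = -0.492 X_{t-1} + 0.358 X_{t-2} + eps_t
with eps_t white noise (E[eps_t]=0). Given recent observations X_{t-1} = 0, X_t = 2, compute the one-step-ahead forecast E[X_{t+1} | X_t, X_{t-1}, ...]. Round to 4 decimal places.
E[X_{t+1} \mid \mathcal F_t] = -0.9840

For an AR(p) model X_t = c + sum_i phi_i X_{t-i} + eps_t, the
one-step-ahead conditional mean is
  E[X_{t+1} | X_t, ...] = c + sum_i phi_i X_{t+1-i}.
Substitute known values:
  E[X_{t+1} | ...] = (-0.492) * (2) + (0.358) * (0)
                   = -0.9840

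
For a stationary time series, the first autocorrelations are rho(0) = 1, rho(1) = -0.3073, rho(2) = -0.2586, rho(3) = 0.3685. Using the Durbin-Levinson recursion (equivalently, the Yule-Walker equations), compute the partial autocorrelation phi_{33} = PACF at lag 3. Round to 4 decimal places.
\phi_{33} = 0.1800

The PACF at lag k is phi_{kk}, the last component of the solution
to the Yule-Walker system G_k phi = r_k where
  (G_k)_{ij} = rho(|i - j|), (r_k)_i = rho(i), i,j = 1..k.
Equivalently, Durbin-Levinson gives phi_{kk} iteratively:
  phi_{11} = rho(1)
  phi_{kk} = [rho(k) - sum_{j=1..k-1} phi_{k-1,j} rho(k-j)]
            / [1 - sum_{j=1..k-1} phi_{k-1,j} rho(j)],
  phi_{k,j} = phi_{k-1,j} - phi_{kk} phi_{k-1,k-j},  j = 1..k-1.
Step k = 1:
  phi_11 = rho(1) = -0.3073.
Step k = 2:
  phi_22 = [rho(2) - phi_11 rho(1)] / [1 - phi_11 rho(1)] = [-0.2586 - (-0.3073)(-0.3073)] / [1 - (-0.3073)(-0.3073)]
         = -0.35303329 / 0.90556671 = -0.389848.
  Update: phi_21 = phi_11 - phi_22 phi_11 = -0.3073 - (-0.389848)(-0.3073) = -0.4271.
Step k = 3:
  phi_33 = [rho(3) - phi_21 rho(2) - phi_22 rho(1)] / [1 - phi_21 rho(1) - phi_22 rho(2)]
    numerator   = 0.3685 - (-0.4271)(-0.2586) - (-0.389848)(-0.3073) = 0.13825161
    denominator = 1 - (-0.4271)(-0.3073) - (-0.389848)(-0.2586) = 0.76793742
  phi_33 = 0.13825161 / 0.76793742 = 0.18.
Therefore phi_{33} = 0.1800.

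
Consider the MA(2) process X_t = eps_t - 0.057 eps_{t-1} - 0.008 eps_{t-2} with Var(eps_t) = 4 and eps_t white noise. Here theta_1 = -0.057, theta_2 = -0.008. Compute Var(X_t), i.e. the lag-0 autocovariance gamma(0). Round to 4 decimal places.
\gamma(0) = 4.0133

For an MA(q) process X_t = eps_t + sum_i theta_i eps_{t-i} with
Var(eps_t) = sigma^2, the variance is
  gamma(0) = sigma^2 * (1 + sum_i theta_i^2).
  sum_i theta_i^2 = (-0.057)^2 + (-0.008)^2 = 0.003249 + 0.000064 = 0.003313.
  gamma(0) = 4 * (1 + 0.003313) = 4 * 1.003313 = 4.013252, which rounds to 4.0133.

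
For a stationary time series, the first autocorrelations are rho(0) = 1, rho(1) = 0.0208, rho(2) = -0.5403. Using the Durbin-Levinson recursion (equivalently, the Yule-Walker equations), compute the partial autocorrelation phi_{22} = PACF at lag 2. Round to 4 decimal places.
\phi_{22} = -0.5410

The PACF at lag k is phi_{kk}, the last component of the solution
to the Yule-Walker system G_k phi = r_k where
  (G_k)_{ij} = rho(|i - j|), (r_k)_i = rho(i), i,j = 1..k.
Equivalently, Durbin-Levinson gives phi_{kk} iteratively:
  phi_{11} = rho(1)
  phi_{kk} = [rho(k) - sum_{j=1..k-1} phi_{k-1,j} rho(k-j)]
            / [1 - sum_{j=1..k-1} phi_{k-1,j} rho(j)],
  phi_{k,j} = phi_{k-1,j} - phi_{kk} phi_{k-1,k-j},  j = 1..k-1.
Step k = 1:
  phi_11 = rho(1) = 0.0208.
Step k = 2:
  phi_22 = [rho(2) - phi_11 rho(1)] / [1 - phi_11 rho(1)] = [-0.5403 - (0.0208)(0.0208)] / [1 - (0.0208)(0.0208)]
         = -0.54073264 / 0.99956736 = -0.541.
Therefore phi_{22} = -0.5410.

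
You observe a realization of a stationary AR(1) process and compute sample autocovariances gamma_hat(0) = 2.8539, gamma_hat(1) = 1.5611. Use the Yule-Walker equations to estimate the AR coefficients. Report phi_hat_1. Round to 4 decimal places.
\hat\phi_{1} = 0.5470

The Yule-Walker equations for an AR(p) process read, in matrix form,
  Gamma_p phi = r_p,   with   (Gamma_p)_{ij} = gamma(|i - j|),
                       (r_p)_i = gamma(i),   i,j = 1..p.
Substitute the sample gammas (Toeplitz matrix and right-hand side of size 1):
  Gamma_p = [[2.8539]]
  r_p     = [1.5611]
With p = 1 this is the single equation gamma(0) phi_1 = gamma(1):
  phi_hat_1 = gamma(1) / gamma(0) = 1.5611 / 2.8539 = 0.5470.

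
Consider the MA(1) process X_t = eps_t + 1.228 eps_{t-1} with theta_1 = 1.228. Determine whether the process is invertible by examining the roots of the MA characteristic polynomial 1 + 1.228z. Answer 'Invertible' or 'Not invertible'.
\text{Not invertible}

The MA(q) characteristic polynomial is P(z) = 1 + 1.228z.
Invertibility requires all roots to lie outside the unit circle, i.e. |z| > 1 for every root.
This is linear in z: 1 + (1.228) z = 0  =>  z = -1/(1.228) = -0.814332,  |z| = 0.814332.
Moduli of all roots: 0.8143.
All moduli strictly greater than 1? No.
Verdict: Not invertible.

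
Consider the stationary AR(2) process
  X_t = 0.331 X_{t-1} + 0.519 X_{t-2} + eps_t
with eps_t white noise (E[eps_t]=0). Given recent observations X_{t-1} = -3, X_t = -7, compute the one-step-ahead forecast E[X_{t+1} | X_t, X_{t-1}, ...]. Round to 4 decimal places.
E[X_{t+1} \mid \mathcal F_t] = -3.8740

For an AR(p) model X_t = c + sum_i phi_i X_{t-i} + eps_t, the
one-step-ahead conditional mean is
  E[X_{t+1} | X_t, ...] = c + sum_i phi_i X_{t+1-i}.
Substitute known values:
  E[X_{t+1} | ...] = (0.331) * (-7) + (0.519) * (-3)
                   = -3.8740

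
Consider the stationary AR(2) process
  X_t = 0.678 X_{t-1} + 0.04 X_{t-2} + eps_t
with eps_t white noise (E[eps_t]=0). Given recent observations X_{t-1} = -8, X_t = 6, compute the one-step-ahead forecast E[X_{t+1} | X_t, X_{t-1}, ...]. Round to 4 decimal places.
E[X_{t+1} \mid \mathcal F_t] = 3.7480

For an AR(p) model X_t = c + sum_i phi_i X_{t-i} + eps_t, the
one-step-ahead conditional mean is
  E[X_{t+1} | X_t, ...] = c + sum_i phi_i X_{t+1-i}.
Substitute known values:
  E[X_{t+1} | ...] = (0.678) * (6) + (0.04) * (-8)
                   = 3.7480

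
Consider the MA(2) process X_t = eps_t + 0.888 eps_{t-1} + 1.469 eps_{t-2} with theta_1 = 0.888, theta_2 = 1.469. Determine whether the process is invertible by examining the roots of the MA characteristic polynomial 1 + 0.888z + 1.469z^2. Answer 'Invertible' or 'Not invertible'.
\text{Not invertible}

The MA(q) characteristic polynomial is P(z) = 1 + 0.888z + 1.469z^2.
Invertibility requires all roots to lie outside the unit circle, i.e. |z| > 1 for every root.
Set 1 + (0.888) z + (1.469) z^2 = 0, i.e. a z^2 + b z + c = 0 with a = 1.469, b = 0.888, c = 1.
Discriminant D = b^2 - 4ac = (0.888)^2 - 4*(1.469)*1 = 0.788544 - (5.876) = -5.087456.
D < 0, so the roots are the complex-conjugate pair z = (-b +/- i sqrt(-D)) / (2a) = -0.3022 +/- 0.7677i.
For a conjugate pair |z|^2 = z * conj(z) = (product of roots) = c/a = 1/(1.469) = 0.680735, so |z| = sqrt(0.680735) = 0.8251 for both roots.
Moduli of all roots: 0.8251, 0.8251.
All moduli strictly greater than 1? No.
Verdict: Not invertible.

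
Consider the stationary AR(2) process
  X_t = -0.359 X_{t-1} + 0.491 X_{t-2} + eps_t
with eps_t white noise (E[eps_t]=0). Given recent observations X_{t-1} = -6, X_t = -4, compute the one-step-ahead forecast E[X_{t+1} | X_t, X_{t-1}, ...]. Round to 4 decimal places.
E[X_{t+1} \mid \mathcal F_t] = -1.5100

For an AR(p) model X_t = c + sum_i phi_i X_{t-i} + eps_t, the
one-step-ahead conditional mean is
  E[X_{t+1} | X_t, ...] = c + sum_i phi_i X_{t+1-i}.
Substitute known values:
  E[X_{t+1} | ...] = (-0.359) * (-4) + (0.491) * (-6)
                   = -1.5100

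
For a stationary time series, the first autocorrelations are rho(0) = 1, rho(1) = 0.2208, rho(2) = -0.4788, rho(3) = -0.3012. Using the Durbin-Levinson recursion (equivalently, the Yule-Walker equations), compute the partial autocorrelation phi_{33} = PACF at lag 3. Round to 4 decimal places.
\phi_{33} = -0.0219

The PACF at lag k is phi_{kk}, the last component of the solution
to the Yule-Walker system G_k phi = r_k where
  (G_k)_{ij} = rho(|i - j|), (r_k)_i = rho(i), i,j = 1..k.
Equivalently, Durbin-Levinson gives phi_{kk} iteratively:
  phi_{11} = rho(1)
  phi_{kk} = [rho(k) - sum_{j=1..k-1} phi_{k-1,j} rho(k-j)]
            / [1 - sum_{j=1..k-1} phi_{k-1,j} rho(j)],
  phi_{k,j} = phi_{k-1,j} - phi_{kk} phi_{k-1,k-j},  j = 1..k-1.
Step k = 1:
  phi_11 = rho(1) = 0.2208.
Step k = 2:
  phi_22 = [rho(2) - phi_11 rho(1)] / [1 - phi_11 rho(1)] = [-0.4788 - (0.2208)(0.2208)] / [1 - (0.2208)(0.2208)]
         = -0.52755264 / 0.95124736 = -0.55459.
  Update: phi_21 = phi_11 - phi_22 phi_11 = 0.2208 - (-0.55459)(0.2208) = 0.343254.
Step k = 3:
  phi_33 = [rho(3) - phi_21 rho(2) - phi_22 rho(1)] / [1 - phi_21 rho(1) - phi_22 rho(2)]
    numerator   = -0.3012 - (0.343254)(-0.4788) - (-0.55459)(0.2208) = -0.01439664
    denominator = 1 - (0.343254)(0.2208) - (-0.55459)(-0.4788) = 0.65867174
  phi_33 = -0.01439664 / 0.65867174 = -0.0219.
Therefore phi_{33} = -0.0219.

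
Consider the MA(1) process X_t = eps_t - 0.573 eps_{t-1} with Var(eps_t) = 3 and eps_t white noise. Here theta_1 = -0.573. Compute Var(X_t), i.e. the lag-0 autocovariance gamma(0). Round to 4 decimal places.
\gamma(0) = 3.9850

For an MA(q) process X_t = eps_t + sum_i theta_i eps_{t-i} with
Var(eps_t) = sigma^2, the variance is
  gamma(0) = sigma^2 * (1 + sum_i theta_i^2).
  sum_i theta_i^2 = (-0.573)^2 = 0.328329.
  gamma(0) = 3 * (1 + 0.328329) = 3 * 1.328329 = 3.984987, which rounds to 3.9850.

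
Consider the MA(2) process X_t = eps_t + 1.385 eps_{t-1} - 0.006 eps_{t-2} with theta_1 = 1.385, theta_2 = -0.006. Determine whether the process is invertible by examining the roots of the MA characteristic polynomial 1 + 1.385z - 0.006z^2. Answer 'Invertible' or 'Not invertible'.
\text{Not invertible}

The MA(q) characteristic polynomial is P(z) = 1 + 1.385z - 0.006z^2.
Invertibility requires all roots to lie outside the unit circle, i.e. |z| > 1 for every root.
Set 1 + (1.385) z + (-0.006) z^2 = 0, i.e. a z^2 + b z + c = 0 with a = -0.006, b = 1.385, c = 1.
Discriminant D = b^2 - 4ac = (1.385)^2 - 4*(-0.006)*1 = 1.918225 - (-0.024) = 1.942225.
D >= 0, so the roots are real: z = (-b +/- sqrt(D)) / (2a) = (-1.385 +/- 1.393637) / (-0.012).
  z_1 = (-1.385 + 1.393637) / (-0.012) = -0.7198,   |z_1| = 0.7198.
  z_2 = (-1.385 - 1.393637) / (-0.012) = 231.5531,   |z_2| = 231.5531.
Moduli of all roots: 0.7198, 231.5531.
All moduli strictly greater than 1? No.
Verdict: Not invertible.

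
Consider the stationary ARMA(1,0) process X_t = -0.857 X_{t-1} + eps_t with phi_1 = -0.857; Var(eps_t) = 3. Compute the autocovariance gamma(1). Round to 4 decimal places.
\gamma(1) = -9.6818

Multiply the model equation by X_{t-k} and take expectations. With theta_0 = psi_0 = 1 and psi_j the MA(infinity) weights, this gives
  gamma(k) - sum_i phi_i gamma(k-i) = c_k,
  c_k = sigma^2 * sum_{j=k..q} theta_j psi_{j-k}   (c_k = 0 for k > q),
using gamma(-m) = gamma(m).
Pure AR (q = 0): c_0 = sigma^2 = 3, c_k = 0 for k >= 1.
Equations for k = 0 and k = 1 (AR order 1):
  gamma(0) = phi_1 gamma(1) + c_0
  gamma(1) = phi_1 gamma(0) + c_1
Substituting the second into the first: gamma(0) (1 - phi_1^2) = c_0 + phi_1 c_1, so
  gamma(0) = c_0 / (1 - phi_1^2) = 3 / (1 - (-0.857)^2) = 3 / 0.265551 = 11.297265.
  gamma(1) = phi_1 gamma(0) = (-0.857)(11.297265) = -9.681756.
Therefore gamma(1) = -9.6818 (to 4 decimal places).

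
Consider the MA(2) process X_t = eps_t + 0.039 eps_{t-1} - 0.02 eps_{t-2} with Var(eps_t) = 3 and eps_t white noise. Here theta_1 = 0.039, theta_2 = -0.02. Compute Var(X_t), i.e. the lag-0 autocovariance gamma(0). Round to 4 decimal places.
\gamma(0) = 3.0058

For an MA(q) process X_t = eps_t + sum_i theta_i eps_{t-i} with
Var(eps_t) = sigma^2, the variance is
  gamma(0) = sigma^2 * (1 + sum_i theta_i^2).
  sum_i theta_i^2 = (0.039)^2 + (-0.02)^2 = 0.001521 + 0.0004 = 0.001921.
  gamma(0) = 3 * (1 + 0.001921) = 3 * 1.001921 = 3.005763, which rounds to 3.0058.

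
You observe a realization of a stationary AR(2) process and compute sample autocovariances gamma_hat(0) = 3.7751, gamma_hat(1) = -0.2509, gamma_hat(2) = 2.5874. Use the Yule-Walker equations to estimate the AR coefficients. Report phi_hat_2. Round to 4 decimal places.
\hat\phi_{2} = 0.6840

The Yule-Walker equations for an AR(p) process read, in matrix form,
  Gamma_p phi = r_p,   with   (Gamma_p)_{ij} = gamma(|i - j|),
                       (r_p)_i = gamma(i),   i,j = 1..p.
Substitute the sample gammas (Toeplitz matrix and right-hand side of size 2):
  Gamma_p = [[3.7751, -0.2509], [-0.2509, 3.7751]]
  r_p     = [-0.2509, 2.5874]
Written out:
  3.7751 phi_1 - 0.2509 phi_2 = -0.2509
  -0.2509 phi_1 + 3.7751 phi_2 = 2.5874
Solve by Cramer's rule:
  det = gamma(0)^2 - gamma(1)^2 = (3.7751)^2 - (-0.2509)^2 = 14.25138001 - 0.06295081 = 14.1884292
  phi_hat_1 = [gamma(1) gamma(0) - gamma(1) gamma(2)] / det = [(-0.2509)(3.7751) - (-0.2509)(2.5874)] / 14.1884292 = -0.29799393 / 14.1884292 = -0.021
  phi_hat_2 = [gamma(0) gamma(2) - gamma(1)^2] / det = [(3.7751)(2.5874) - (-0.2509)^2] / 14.1884292 = 9.70474293 / 14.1884292 = 0.684
So phi_hat = [-0.0210, 0.6840].
Therefore phi_hat_2 = 0.6840.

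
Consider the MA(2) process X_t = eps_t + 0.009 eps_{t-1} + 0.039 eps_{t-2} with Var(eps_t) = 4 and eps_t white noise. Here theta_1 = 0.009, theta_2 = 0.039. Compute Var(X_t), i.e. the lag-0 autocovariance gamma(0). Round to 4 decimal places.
\gamma(0) = 4.0064

For an MA(q) process X_t = eps_t + sum_i theta_i eps_{t-i} with
Var(eps_t) = sigma^2, the variance is
  gamma(0) = sigma^2 * (1 + sum_i theta_i^2).
  sum_i theta_i^2 = (0.009)^2 + (0.039)^2 = 0.000081 + 0.001521 = 0.001602.
  gamma(0) = 4 * (1 + 0.001602) = 4 * 1.001602 = 4.006408, which rounds to 4.0064.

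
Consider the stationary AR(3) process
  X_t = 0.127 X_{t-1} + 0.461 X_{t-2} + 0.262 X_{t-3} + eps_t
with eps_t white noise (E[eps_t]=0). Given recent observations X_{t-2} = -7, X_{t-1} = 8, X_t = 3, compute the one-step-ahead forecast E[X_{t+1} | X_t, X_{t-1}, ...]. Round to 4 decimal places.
E[X_{t+1} \mid \mathcal F_t] = 2.2350

For an AR(p) model X_t = c + sum_i phi_i X_{t-i} + eps_t, the
one-step-ahead conditional mean is
  E[X_{t+1} | X_t, ...] = c + sum_i phi_i X_{t+1-i}.
Substitute known values:
  E[X_{t+1} | ...] = (0.127) * (3) + (0.461) * (8) + (0.262) * (-7)
                   = 2.2350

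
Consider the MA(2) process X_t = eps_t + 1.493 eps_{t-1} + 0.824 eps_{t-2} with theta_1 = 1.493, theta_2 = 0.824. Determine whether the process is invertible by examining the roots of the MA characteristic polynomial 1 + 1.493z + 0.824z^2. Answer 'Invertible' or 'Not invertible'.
\text{Invertible}

The MA(q) characteristic polynomial is P(z) = 1 + 1.493z + 0.824z^2.
Invertibility requires all roots to lie outside the unit circle, i.e. |z| > 1 for every root.
Set 1 + (1.493) z + (0.824) z^2 = 0, i.e. a z^2 + b z + c = 0 with a = 0.824, b = 1.493, c = 1.
Discriminant D = b^2 - 4ac = (1.493)^2 - 4*(0.824)*1 = 2.229049 - (3.296) = -1.066951.
D < 0, so the roots are the complex-conjugate pair z = (-b +/- i sqrt(-D)) / (2a) = -0.9059 +/- 0.6268i.
For a conjugate pair |z|^2 = z * conj(z) = (product of roots) = c/a = 1/(0.824) = 1.213592, so |z| = sqrt(1.213592) = 1.1016 for both roots.
Moduli of all roots: 1.1016, 1.1016.
All moduli strictly greater than 1? Yes.
Verdict: Invertible.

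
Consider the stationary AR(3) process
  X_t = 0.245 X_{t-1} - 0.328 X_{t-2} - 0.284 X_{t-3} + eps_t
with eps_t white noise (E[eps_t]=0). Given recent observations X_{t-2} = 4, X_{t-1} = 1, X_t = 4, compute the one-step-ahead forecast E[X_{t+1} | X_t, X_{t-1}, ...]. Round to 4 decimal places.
E[X_{t+1} \mid \mathcal F_t] = -0.4840

For an AR(p) model X_t = c + sum_i phi_i X_{t-i} + eps_t, the
one-step-ahead conditional mean is
  E[X_{t+1} | X_t, ...] = c + sum_i phi_i X_{t+1-i}.
Substitute known values:
  E[X_{t+1} | ...] = (0.245) * (4) + (-0.328) * (1) + (-0.284) * (4)
                   = -0.4840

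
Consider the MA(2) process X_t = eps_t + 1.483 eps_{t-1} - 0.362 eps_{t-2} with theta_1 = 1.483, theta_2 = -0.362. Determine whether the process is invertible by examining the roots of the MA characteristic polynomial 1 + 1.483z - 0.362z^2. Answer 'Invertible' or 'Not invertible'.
\text{Not invertible}

The MA(q) characteristic polynomial is P(z) = 1 + 1.483z - 0.362z^2.
Invertibility requires all roots to lie outside the unit circle, i.e. |z| > 1 for every root.
Set 1 + (1.483) z + (-0.362) z^2 = 0, i.e. a z^2 + b z + c = 0 with a = -0.362, b = 1.483, c = 1.
Discriminant D = b^2 - 4ac = (1.483)^2 - 4*(-0.362)*1 = 2.199289 - (-1.448) = 3.647289.
D >= 0, so the roots are real: z = (-b +/- sqrt(D)) / (2a) = (-1.483 +/- 1.909788) / (-0.724).
  z_1 = (-1.483 + 1.909788) / (-0.724) = -0.5895,   |z_1| = 0.5895.
  z_2 = (-1.483 - 1.909788) / (-0.724) = 4.6862,   |z_2| = 4.6862.
Moduli of all roots: 0.5895, 4.6862.
All moduli strictly greater than 1? No.
Verdict: Not invertible.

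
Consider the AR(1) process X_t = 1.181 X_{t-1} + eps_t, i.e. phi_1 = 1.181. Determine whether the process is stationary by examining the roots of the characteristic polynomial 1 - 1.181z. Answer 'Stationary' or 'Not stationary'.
\text{Not stationary}

The AR(p) characteristic polynomial is P(z) = 1 - 1.181z.
Stationarity requires all roots to lie outside the unit circle, i.e. |z| > 1 for every root.
This is linear in z: 1 + (-1.181) z = 0  =>  z = -1/(-1.181) = 0.84674,  |z| = 0.84674.
Moduli of all roots: 0.8467.
All moduli strictly greater than 1? No.
Verdict: Not stationary.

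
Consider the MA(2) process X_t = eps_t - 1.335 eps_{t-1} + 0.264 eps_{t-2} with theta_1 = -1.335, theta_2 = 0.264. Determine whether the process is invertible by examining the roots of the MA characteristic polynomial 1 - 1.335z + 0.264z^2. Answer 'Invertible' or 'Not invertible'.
\text{Not invertible}

The MA(q) characteristic polynomial is P(z) = 1 - 1.335z + 0.264z^2.
Invertibility requires all roots to lie outside the unit circle, i.e. |z| > 1 for every root.
Set 1 + (-1.335) z + (0.264) z^2 = 0, i.e. a z^2 + b z + c = 0 with a = 0.264, b = -1.335, c = 1.
Discriminant D = b^2 - 4ac = (-1.335)^2 - 4*(0.264)*1 = 1.782225 - (1.056) = 0.726225.
D >= 0, so the roots are real: z = (-b +/- sqrt(D)) / (2a) = (1.335 +/- 0.852188) / (0.528).
  z_1 = (1.335 + 0.852188) / (0.528) = 4.1424,   |z_1| = 4.1424.
  z_2 = (1.335 - 0.852188) / (0.528) = 0.9144,   |z_2| = 0.9144.
Moduli of all roots: 4.1424, 0.9144.
All moduli strictly greater than 1? No.
Verdict: Not invertible.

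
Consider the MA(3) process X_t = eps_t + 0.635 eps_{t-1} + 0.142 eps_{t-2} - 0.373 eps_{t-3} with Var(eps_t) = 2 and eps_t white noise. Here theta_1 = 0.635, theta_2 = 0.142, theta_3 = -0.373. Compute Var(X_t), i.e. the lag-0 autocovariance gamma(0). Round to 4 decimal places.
\gamma(0) = 3.1250

For an MA(q) process X_t = eps_t + sum_i theta_i eps_{t-i} with
Var(eps_t) = sigma^2, the variance is
  gamma(0) = sigma^2 * (1 + sum_i theta_i^2).
  sum_i theta_i^2 = (0.635)^2 + (0.142)^2 + (-0.373)^2 = 0.403225 + 0.020164 + 0.139129 = 0.562518.
  gamma(0) = 2 * (1 + 0.562518) = 2 * 1.562518 = 3.125036, which rounds to 3.1250.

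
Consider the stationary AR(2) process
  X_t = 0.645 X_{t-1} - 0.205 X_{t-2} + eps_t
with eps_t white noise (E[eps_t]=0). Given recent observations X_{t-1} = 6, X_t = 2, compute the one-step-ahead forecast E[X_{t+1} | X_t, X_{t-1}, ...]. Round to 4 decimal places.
E[X_{t+1} \mid \mathcal F_t] = 0.0600

For an AR(p) model X_t = c + sum_i phi_i X_{t-i} + eps_t, the
one-step-ahead conditional mean is
  E[X_{t+1} | X_t, ...] = c + sum_i phi_i X_{t+1-i}.
Substitute known values:
  E[X_{t+1} | ...] = (0.645) * (2) + (-0.205) * (6)
                   = 0.0600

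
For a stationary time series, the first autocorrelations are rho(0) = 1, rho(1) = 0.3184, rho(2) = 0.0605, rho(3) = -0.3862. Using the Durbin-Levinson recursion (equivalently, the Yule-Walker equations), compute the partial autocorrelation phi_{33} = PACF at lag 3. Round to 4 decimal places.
\phi_{33} = -0.4370

The PACF at lag k is phi_{kk}, the last component of the solution
to the Yule-Walker system G_k phi = r_k where
  (G_k)_{ij} = rho(|i - j|), (r_k)_i = rho(i), i,j = 1..k.
Equivalently, Durbin-Levinson gives phi_{kk} iteratively:
  phi_{11} = rho(1)
  phi_{kk} = [rho(k) - sum_{j=1..k-1} phi_{k-1,j} rho(k-j)]
            / [1 - sum_{j=1..k-1} phi_{k-1,j} rho(j)],
  phi_{k,j} = phi_{k-1,j} - phi_{kk} phi_{k-1,k-j},  j = 1..k-1.
Step k = 1:
  phi_11 = rho(1) = 0.3184.
Step k = 2:
  phi_22 = [rho(2) - phi_11 rho(1)] / [1 - phi_11 rho(1)] = [0.0605 - (0.3184)(0.3184)] / [1 - (0.3184)(0.3184)]
         = -0.04087856 / 0.89862144 = -0.04549.
  Update: phi_21 = phi_11 - phi_22 phi_11 = 0.3184 - (-0.04549)(0.3184) = 0.332884.
Step k = 3:
  phi_33 = [rho(3) - phi_21 rho(2) - phi_22 rho(1)] / [1 - phi_21 rho(1) - phi_22 rho(2)]
    numerator   = -0.3862 - (0.332884)(0.0605) - (-0.04549)(0.3184) = -0.39185538
    denominator = 1 - (0.332884)(0.3184) - (-0.04549)(0.0605) = 0.89676186
  phi_33 = -0.39185538 / 0.89676186 = -0.437.
Therefore phi_{33} = -0.4370.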